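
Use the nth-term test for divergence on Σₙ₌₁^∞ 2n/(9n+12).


lim(n→∞) 2n/(9n+12) = 2/9 = 2/9  (divide numerator and denominator by n)
lim aₙ = 2/9 ≠ 0 → series DIVERGES

Diverges (lim aₙ = 2/9 ≠ 0)


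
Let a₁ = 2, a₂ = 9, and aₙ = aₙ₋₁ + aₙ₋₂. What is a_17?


Computing iteratively: 2, 9, 11, 20, 31, 51, 82, 133, 215, 348, 563, 911, ...
a_17 = 10103

a_17 = 10103


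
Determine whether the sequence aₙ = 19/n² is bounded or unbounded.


a₁ = 19, a₂ = 19/4, a₃ = 19/9, ...
0 < aₙ ≤ 19 for all n ≥ 1
The sequence IS bounded

Bounded (0 < aₙ ≤ 19)


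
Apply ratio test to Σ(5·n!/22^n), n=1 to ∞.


aₙ = 5·n!/22^n
a_{n+1}/aₙ = (n+1)!/22^(n+1) × 22^n/n!  (constant 5 cancels)
= (n+1)/22
L = lim(n→∞) (n+1)/22 = ∞
L > 1 → series DIVERGES

Diverges (ratio test: L = ∞ > 1)


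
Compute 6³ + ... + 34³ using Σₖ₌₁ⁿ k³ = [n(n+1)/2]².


Σₖ₌6^34 k³ = [34·35/2]² − [5·6/2]²
= 354025 − 225 = 353800

Σk³ = 353800


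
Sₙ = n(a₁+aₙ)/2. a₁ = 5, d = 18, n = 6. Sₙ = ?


aₙ = 5 + (6-1)×18 = 95
Sₙ = n(a₁+aₙ)/2 = 6×(5+95)/2
= 6×100/2 = 300

S_6 = 300


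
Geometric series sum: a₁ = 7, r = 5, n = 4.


Sₙ = 7×(5^4 - 1)/(5 - 1)
= 7×(625 - 1)/4
= 7×624/4
= 1092

S_4 = 1092


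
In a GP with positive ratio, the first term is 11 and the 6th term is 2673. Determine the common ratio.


r^(n-1) = aₙ/a₁
r^5 = 2673/11 = 243
r = 243^(1/5)
= 3

r = 3


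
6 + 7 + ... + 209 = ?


Σₖ₌6^209 k = Σₖ₌₁^209 k − Σₖ₌₁^5 k
= 209·210/2 − 5·6/2
= 21945 − 15 = 21930

Σk = 21930


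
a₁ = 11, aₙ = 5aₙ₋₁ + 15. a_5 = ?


Computing step by step:
a_1 = 11
a_2 = 70
a_3 = 365
a_4 = 1840
a_5 = 9215


a_5 = 9215


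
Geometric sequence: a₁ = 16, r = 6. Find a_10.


aₙ = a₁·r^(n-1)
= 16×6^9
= 16×10077696
= 161243136

a_10 = 161243136


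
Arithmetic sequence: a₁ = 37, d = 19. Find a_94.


aₙ = a₁ + (n-1)d
= 37 + (94-1)×19
= 37 + 1767
= 1804

a_94 = 1804


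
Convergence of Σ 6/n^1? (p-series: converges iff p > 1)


p-series test: Σ c/n^p converges if p > 1, diverges if p ≤ 1 (constant c > 0 doesn't affect convergence).
p = 1
1 ≤ 1 → DIVERGES

Diverges (p = 1 ≤ 1)


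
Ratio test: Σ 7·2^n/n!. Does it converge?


aₙ = 7·2^n/n!
a_{n+1}/aₙ = 2^(n+1)/(n+1)! × n!/2^n  (constant 7 cancels)
= 2/(n+1)
L = lim(n→∞) 2/(n+1) = 0
L < 1 → series CONVERGES

Converges (ratio test: L = 0 < 1)


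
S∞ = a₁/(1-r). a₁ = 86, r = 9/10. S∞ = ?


S∞ = a₁/(1-r) = 86/(1 - 9/10)
= 86/(1/10)
= 860

S∞ = 860


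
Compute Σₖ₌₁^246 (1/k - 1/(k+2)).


Telescoping with gap 2: two head and two tail terms survive.
= (1 + 1/2) - (1/247 + 1/248)
= 3/2 - 1/247 - 1/248 = 91389/61256

Sum = 91389/61256


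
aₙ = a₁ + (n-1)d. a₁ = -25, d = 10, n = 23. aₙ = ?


aₙ = a₁ + (n-1)d
= -25 + (23-1)×10
= -25 + 220
= 195

a_23 = 195


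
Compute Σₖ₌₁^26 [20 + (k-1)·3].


aₙ = 20 + (26-1)×3 = 95
Sₙ = n(a₁+aₙ)/2 = 26×(20+95)/2
= 26×115/2 = 1495

S_26 = 1495


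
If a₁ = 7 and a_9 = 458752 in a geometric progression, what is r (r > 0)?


r^(n-1) = aₙ/a₁
r^8 = 458752/7 = 65536
r = 65536^(1/8)
= ±4; taking r > 0 gives r = 4

r = 4


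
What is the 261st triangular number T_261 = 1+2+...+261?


n(n+1)/2 = 261×262/2 = 68382/2 = 34191

Σk = 34191


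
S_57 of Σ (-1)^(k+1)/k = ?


S = 1 - 1/2 + 1/3 - 1/4 + 1/5 - 1/6 + 1/7 - 1/8 ± ...
= 0.7018
(Full series converges to +ln(2) ≈ +0.6931)

S_57 = 0.7018


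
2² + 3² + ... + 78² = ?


Σₖ₌2^78 k² = Σₖ₌₁^78 k² − Σₖ₌₁^1 k²
= 78·79·157/6 − 1·2·3/6
= 161239 − 1 = 161238

Σk² = 161238


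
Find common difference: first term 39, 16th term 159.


d = (aₙ - a₁)/(n-1)
= (159 - 39)/(16-1)
= 120/15 = 8

d = 8


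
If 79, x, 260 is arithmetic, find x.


AM = (79 + 260)/2 = 339/2 = 169.5

AM = 169.5


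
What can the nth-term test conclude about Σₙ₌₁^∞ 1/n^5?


lim(n→∞) 1/n^5 = 0
lim aₙ = 0 → nth-term test is INCONCLUSIVE
(Need other tests; this is actually a convergent p-series with p=5 > 1)

Inconclusive (lim aₙ = 0; need another test)


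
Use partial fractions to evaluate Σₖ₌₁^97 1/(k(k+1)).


1/(k(k+1)) = 1/k - 1/(k+1) (partial fractions)
Telescoping: Σ = 1 - 1/98 = 97/98

Sum = 97/98


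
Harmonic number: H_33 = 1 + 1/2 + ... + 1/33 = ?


H_33 = 1/1 + 1/2 + 1/3 + ... + 1/33
= 53676090078349/13127595717600
≈ 4.0888

H_33 = 53676090078349/13127595717600 ≈ 4.0888


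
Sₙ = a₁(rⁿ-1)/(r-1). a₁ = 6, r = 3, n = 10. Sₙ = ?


Sₙ = 6×(3^10 - 1)/(3 - 1)
= 6×(59049 - 1)/2
= 6×59048/2
= 177144

S_10 = 177144


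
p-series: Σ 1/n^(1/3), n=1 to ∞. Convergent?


p-series test: Σ c/n^p converges if p > 1, diverges if p ≤ 1 (constant c > 0 doesn't affect convergence).
p = 1/3
1/3 ≤ 1 → DIVERGES

Diverges (p = 1/3 ≤ 1)


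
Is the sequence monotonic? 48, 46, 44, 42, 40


Differences: -2, -2, -2, -2
All differences < 0 → strictly DECREASING

Monotonically decreasing


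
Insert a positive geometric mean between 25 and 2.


GM = √(25×2) = √50 = 7.0711

GM = 7.0711


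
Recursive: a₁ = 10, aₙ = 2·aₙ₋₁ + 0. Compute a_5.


Computing step by step:
a_1 = 10
a_2 = 20
a_3 = 40
a_4 = 80
a_5 = 160


a_5 = 160


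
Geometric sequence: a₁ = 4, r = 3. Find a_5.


aₙ = a₁·r^(n-1)
= 4×3^4
= 4×81
= 324

a_5 = 324


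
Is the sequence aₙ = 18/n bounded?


a₁ = 18, a₂ = 18/2, a₃ = 18/3, ...
0 < aₙ ≤ 18 for all n ≥ 1
Lower bound: 0, Upper bound: 18
The sequence IS bounded

Bounded (0 < aₙ ≤ 18)


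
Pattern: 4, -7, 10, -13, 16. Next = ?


Pattern: alternating sign, magnitude arithmetic (d=3)
Terms: 4, -7, 10, -13, 16
Next term = -19

Next term = -19


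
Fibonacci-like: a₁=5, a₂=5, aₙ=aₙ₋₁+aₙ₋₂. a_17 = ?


Computing iteratively: 5, 5, 10, 15, 25, 40, 65, 105, 170, 275, 445, 720, ...
a_17 = 7985

a_17 = 7985


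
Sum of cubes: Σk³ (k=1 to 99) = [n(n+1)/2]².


n(n+1)/2 = 99×100/2 = 4950
Σk³ = 4950² = 24502500

Σk³ = 24502500


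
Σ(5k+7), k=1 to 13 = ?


Σ(5k+7) = 5·Σk + 7·n
= 5·91 + 7·13
= 455 + 91 = 546

Σ = 546


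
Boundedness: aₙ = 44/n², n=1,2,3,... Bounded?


a₁ = 44, a₂ = 44/4, a₃ = 44/9, ...
0 < aₙ ≤ 44 for all n ≥ 1
The sequence IS bounded

Bounded (0 < aₙ ≤ 44)


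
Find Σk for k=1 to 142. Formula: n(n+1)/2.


n(n+1)/2 = 142×143/2 = 20306/2 = 10153

Σk = 10153


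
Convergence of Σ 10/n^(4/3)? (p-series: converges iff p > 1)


p-series test: Σ c/n^p converges if p > 1, diverges if p ≤ 1 (constant c > 0 doesn't affect convergence).
p = 4/3
4/3 > 1 → CONVERGES

Converges (p = 4/3 > 1)


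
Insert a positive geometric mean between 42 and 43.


GM = √(42×43) = √1806 = 42.4971

GM = 42.4971


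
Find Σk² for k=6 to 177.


Σₖ₌6^177 k² = Σₖ₌₁^177 k² − Σₖ₌₁^5 k²
= 177·178·355/6 − 5·6·11/6
= 1864105 − 55 = 1864050

Σk² = 1864050


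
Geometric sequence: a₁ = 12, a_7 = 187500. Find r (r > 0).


r^(n-1) = aₙ/a₁
r^6 = 187500/12 = 15625
r = 15625^(1/6)
= ±5; taking r > 0 gives r = 5

r = 5


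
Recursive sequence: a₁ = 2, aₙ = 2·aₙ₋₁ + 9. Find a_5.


Computing step by step:
a_1 = 2
a_2 = 13
a_3 = 35
a_4 = 79
a_5 = 167


a_5 = 167


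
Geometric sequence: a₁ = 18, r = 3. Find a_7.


aₙ = a₁·r^(n-1)
= 18×3^6
= 18×729
= 13122

a_7 = 13122


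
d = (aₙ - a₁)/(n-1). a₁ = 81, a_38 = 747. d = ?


d = (aₙ - a₁)/(n-1)
= (747 - 81)/(38-1)
= 666/37 = 18

d = 18


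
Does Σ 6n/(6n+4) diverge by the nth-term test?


lim(n→∞) 6n/(6n+4) = 6/6 = 1  (divide numerator and denominator by n)
lim aₙ = 1 ≠ 0 → series DIVERGES

Diverges (lim aₙ = 1 ≠ 0)


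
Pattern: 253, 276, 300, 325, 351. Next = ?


Pattern: triangular numbers: n(n+1)/2
Terms: 253, 276, 300, 325, 351
Next term = 378

Next term = 378


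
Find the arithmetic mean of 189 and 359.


AM = (189 + 359)/2 = 548/2 = 274

AM = 274


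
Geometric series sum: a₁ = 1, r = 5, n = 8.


Sₙ = 1×(5^8 - 1)/(5 - 1)
= 1×(390625 - 1)/4
= 1×390624/4
= 97656

S_8 = 97656


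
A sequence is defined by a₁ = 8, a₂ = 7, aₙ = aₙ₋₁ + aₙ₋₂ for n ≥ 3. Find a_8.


Computing iteratively: 8, 7, 15, 22, 37, 59, 96, 155
a_8 = 155

a_8 = 155


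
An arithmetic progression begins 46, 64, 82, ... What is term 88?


aₙ = a₁ + (n-1)d
= 46 + (88-1)×18
= 46 + 1566
= 1612

a_88 = 1612


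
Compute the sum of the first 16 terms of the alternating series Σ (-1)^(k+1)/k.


S = 1 - 1/2 + 1/3 - 1/4 + 1/5 - 1/6 + 1/7 - 1/8 ± ...
= 0.6629
(Full series converges to +ln(2) ≈ +0.6931)

S_16 = 0.6629


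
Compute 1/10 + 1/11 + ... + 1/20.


Σₖ₌10^20 1/k = 1/10 + 1/11 + 1/12 + ... + 1/20
= 178964263/232792560
≈ 0.7688

Sum = 178964263/232792560 ≈ 0.7688


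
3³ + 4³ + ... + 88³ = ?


Σₖ₌3^88 k³ = [88·89/2]² − [2·3/2]²
= 15335056 − 9 = 15335047

Σk³ = 15335047


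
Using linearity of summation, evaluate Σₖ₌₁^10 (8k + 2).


Σ(8k+2) = 8·Σk + 2·n
= 8·55 + 2·10
= 440 + 20 = 460

Σ = 460


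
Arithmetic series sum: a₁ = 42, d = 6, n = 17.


aₙ = 42 + (17-1)×6 = 138
Sₙ = n(a₁+aₙ)/2 = 17×(42+138)/2
= 17×180/2 = 1530

S_17 = 1530


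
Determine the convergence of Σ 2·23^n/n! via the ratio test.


aₙ = 2·23^n/n!
a_{n+1}/aₙ = 23^(n+1)/(n+1)! × n!/23^n  (constant 2 cancels)
= 23/(n+1)
L = lim(n→∞) 23/(n+1) = 0
L < 1 → series CONVERGES

Converges (ratio test: L = 0 < 1)


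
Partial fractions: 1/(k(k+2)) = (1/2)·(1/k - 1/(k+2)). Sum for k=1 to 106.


1/(k(k+2)) = (1/2)·(1/k - 1/(k+2)) (partial fractions)
Telescoping: Σ = (1/2)·(1 + 1/2 - 1/107 - 1/108) = 17119/23112

Sum = 17119/23112


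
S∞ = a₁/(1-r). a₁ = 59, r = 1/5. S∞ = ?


S∞ = a₁/(1-r) = 59/(1 - 1/5)
= 59/(4/5)
= 295/4

S∞ = 295/4


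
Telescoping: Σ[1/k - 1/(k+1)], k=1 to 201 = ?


Telescoping: adjacent terms cancel.
= 1/1 - 1/202
= 1 - 1/202 = 201/202

Sum = 201/202


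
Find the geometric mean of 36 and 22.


GM = √(36×22) = √792 = 28.1425

GM = 28.1425


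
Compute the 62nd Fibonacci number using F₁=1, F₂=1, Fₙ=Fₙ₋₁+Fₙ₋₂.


Fibonacci sequence: 1, 1, 2, 3, 5, 8, 13, 21, 34, 55, 89, ...
F(62) = 4052739537881

F(62) = 4052739537881


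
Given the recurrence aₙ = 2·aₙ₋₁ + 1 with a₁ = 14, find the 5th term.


Computing step by step:
a_1 = 14
a_2 = 29
a_3 = 59
a_4 = 119
a_5 = 239


a_5 = 239


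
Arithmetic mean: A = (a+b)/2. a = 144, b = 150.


AM = (144 + 150)/2 = 294/2 = 147

AM = 147


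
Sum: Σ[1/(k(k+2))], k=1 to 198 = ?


1/(k(k+2)) = (1/2)·(1/k - 1/(k+2)) (partial fractions)
Telescoping: Σ = (1/2)·(1 + 1/2 - 1/199 - 1/200) = 59301/79600

Sum = 59301/79600


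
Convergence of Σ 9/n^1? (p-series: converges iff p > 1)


p-series test: Σ c/n^p converges if p > 1, diverges if p ≤ 1 (constant c > 0 doesn't affect convergence).
p = 1
1 ≤ 1 → DIVERGES

Diverges (p = 1 ≤ 1)


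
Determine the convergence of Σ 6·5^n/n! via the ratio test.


aₙ = 6·5^n/n!
a_{n+1}/aₙ = 5^(n+1)/(n+1)! × n!/5^n  (constant 6 cancels)
= 5/(n+1)
L = lim(n→∞) 5/(n+1) = 0
L < 1 → series CONVERGES

Converges (ratio test: L = 0 < 1)


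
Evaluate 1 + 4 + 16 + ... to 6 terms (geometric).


Sₙ = 1×(4^6 - 1)/(4 - 1)
= 1×(4096 - 1)/3
= 1×4095/3
= 1365

S_6 = 1365


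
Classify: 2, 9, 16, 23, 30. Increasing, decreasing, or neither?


Differences: 7, 7, 7, 7
All differences > 0 → strictly INCREASING

Monotonically increasing


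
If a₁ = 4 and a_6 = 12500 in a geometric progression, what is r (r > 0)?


r^(n-1) = aₙ/a₁
r^5 = 12500/4 = 3125
r = 3125^(1/5)
= 5

r = 5


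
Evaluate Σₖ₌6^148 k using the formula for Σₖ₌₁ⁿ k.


Σₖ₌6^148 k = Σₖ₌₁^148 k − Σₖ₌₁^5 k
= 148·149/2 − 5·6/2
= 11026 − 15 = 11011

Σk = 11011


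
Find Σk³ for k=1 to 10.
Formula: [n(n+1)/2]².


n(n+1)/2 = 10×11/2 = 55
Σk³ = 55² = 3025

Σk³ = 3025


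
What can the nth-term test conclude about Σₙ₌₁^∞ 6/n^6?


lim(n→∞) 6/n^6 = 0
lim aₙ = 0 → nth-term test is INCONCLUSIVE
(Need other tests; this is actually a convergent p-series with p=6 > 1)

Inconclusive (lim aₙ = 0; need another test)


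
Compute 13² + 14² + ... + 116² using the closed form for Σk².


Σₖ₌13^116 k² = Σₖ₌₁^116 k² − Σₖ₌₁^12 k²
= 116·117·233/6 − 12·13·25/6
= 527046 − 650 = 526396

Σk² = 526396


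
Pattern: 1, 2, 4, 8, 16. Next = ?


Pattern: powers of 2: 2ⁿ
Terms: 1, 2, 4, 8, 16
Next term = 32

Next term = 32


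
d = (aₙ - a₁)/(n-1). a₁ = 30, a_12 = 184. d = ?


d = (aₙ - a₁)/(n-1)
= (184 - 30)/(12-1)
= 154/11 = 14

d = 14


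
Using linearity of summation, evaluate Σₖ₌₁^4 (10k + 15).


Σ(10k+15) = 10·Σk + 15·n
= 10·10 + 15·4
= 100 + 60 = 160

Σ = 160


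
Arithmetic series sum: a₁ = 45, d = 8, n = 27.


aₙ = 45 + (27-1)×8 = 253
Sₙ = n(a₁+aₙ)/2 = 27×(45+253)/2
= 27×298/2 = 4023

S_27 = 4023


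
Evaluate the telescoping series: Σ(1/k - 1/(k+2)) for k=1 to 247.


Telescoping with gap 2: two head and two tail terms survive.
= (1 + 1/2) - (1/248 + 1/249)
= 3/2 - 1/248 - 1/249 = 92131/61752

Sum = 92131/61752


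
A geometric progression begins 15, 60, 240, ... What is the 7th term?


aₙ = a₁·r^(n-1)
= 15×4^6
= 15×4096
= 61440

a_7 = 61440


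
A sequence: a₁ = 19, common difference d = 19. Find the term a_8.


aₙ = a₁ + (n-1)d
= 19 + (8-1)×19
= 19 + 133
= 152

a_8 = 152


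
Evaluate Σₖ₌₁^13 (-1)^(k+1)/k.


S = 1 - 1/2 + 1/3 - 1/4 + 1/5 - 1/6 + 1/7 - 1/8 ± ...
= 0.7301
(Full series converges to +ln(2) ≈ +0.6931)

S_13 = 0.7301


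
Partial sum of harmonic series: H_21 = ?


H_21 = 1/1 + 1/2 + 1/3 + ... + 1/21
= 18858053/5173168
≈ 3.6454

H_21 = 18858053/5173168 ≈ 3.6454


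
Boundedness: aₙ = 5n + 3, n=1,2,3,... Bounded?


aₙ = 5n + 3 → as n→∞, aₙ→∞
No finite upper bound exists
The sequence is UNBOUNDED

Unbounded (aₙ → ∞ as n → ∞)


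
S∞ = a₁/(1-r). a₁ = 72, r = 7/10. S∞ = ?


S∞ = a₁/(1-r) = 72/(1 - 7/10)
= 72/(3/10)
= 240

S∞ = 240


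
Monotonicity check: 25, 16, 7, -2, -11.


Differences: -9, -9, -9, -9
All differences < 0 → strictly DECREASING

Monotonically decreasing


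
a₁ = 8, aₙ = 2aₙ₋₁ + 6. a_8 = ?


Computing step by step:
a_1 = 8
a_2 = 22
a_3 = 50
a_4 = 106
a_5 = 218
a_6 = 442
a_7 = 890
a_8 = 1786


a_8 = 1786


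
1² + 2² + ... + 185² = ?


n = 185
n(n+1)(2n+1)/6 = 185×186×371/6
= 12766110/6 = 2127685

Σk² = 2127685


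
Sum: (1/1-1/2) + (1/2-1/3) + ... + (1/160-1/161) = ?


Telescoping: adjacent terms cancel.
= 1/1 - 1/161
= 1 - 1/161 = 160/161

Sum = 160/161


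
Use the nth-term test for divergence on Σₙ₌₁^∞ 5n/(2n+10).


lim(n→∞) 5n/(2n+10) = 5/2 = 5/2  (divide numerator and denominator by n)
lim aₙ = 5/2 ≠ 0 → series DIVERGES

Diverges (lim aₙ = 5/2 ≠ 0)


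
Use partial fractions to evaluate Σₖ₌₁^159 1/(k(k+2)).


1/(k(k+2)) = (1/2)·(1/k - 1/(k+2)) (partial fractions)
Telescoping: Σ = (1/2)·(1 + 1/2 - 1/160 - 1/161) = 38319/51520

Sum = 38319/51520


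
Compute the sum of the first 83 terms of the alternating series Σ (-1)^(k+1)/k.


S = 1 - 1/2 + 1/3 - 1/4 + 1/5 - 1/6 + 1/7 - 1/8 ± ...
= 0.6991
(Full series converges to +ln(2) ≈ +0.6931)

S_83 = 0.6991


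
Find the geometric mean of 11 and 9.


GM = √(11×9) = √99 = 9.9499

GM = 9.9499


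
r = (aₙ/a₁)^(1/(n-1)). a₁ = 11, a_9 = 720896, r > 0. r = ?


r^(n-1) = aₙ/a₁
r^8 = 720896/11 = 65536
r = 65536^(1/8)
= ±4; taking r > 0 gives r = 4

r = 4


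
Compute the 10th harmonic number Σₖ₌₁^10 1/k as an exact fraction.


H_10 = 1/1 + 1/2 + 1/3 + 1/4 + 1/5 + 1/6 + 1/7 + 1/8 + 1/9 + 1/10
= 7381/2520
≈ 2.929

H_10 = 7381/2520 ≈ 2.929


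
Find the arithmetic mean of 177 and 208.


AM = (177 + 208)/2 = 385/2 = 192.5

AM = 192.5


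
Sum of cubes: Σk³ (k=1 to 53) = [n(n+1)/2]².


n(n+1)/2 = 53×54/2 = 1431
Σk³ = 1431² = 2047761

Σk³ = 2047761


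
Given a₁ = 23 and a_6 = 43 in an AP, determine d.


d = (aₙ - a₁)/(n-1)
= (43 - 23)/(6-1)
= 20/5 = 4

d = 4


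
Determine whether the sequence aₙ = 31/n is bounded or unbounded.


a₁ = 31, a₂ = 31/2, a₃ = 31/3, ...
0 < aₙ ≤ 31 for all n ≥ 1
Lower bound: 0, Upper bound: 31
The sequence IS bounded

Bounded (0 < aₙ ≤ 31)


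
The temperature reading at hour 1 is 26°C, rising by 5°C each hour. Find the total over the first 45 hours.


aₙ = 26 + (45-1)×5 = 246
Sₙ = n(a₁+aₙ)/2 = 45×(26+246)/2
= 45×272/2 = 6120

S_45 = 6120


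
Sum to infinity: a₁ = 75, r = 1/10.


S∞ = a₁/(1-r) = 75/(1 - 1/10)
= 75/(9/10)
= 250/3

S∞ = 250/3


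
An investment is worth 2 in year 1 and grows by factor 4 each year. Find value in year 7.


aₙ = a₁·r^(n-1)
= 2×4^6
= 2×4096
= 8192

a_7 = 8192


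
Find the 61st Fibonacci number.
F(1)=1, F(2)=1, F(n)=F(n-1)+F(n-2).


Fibonacci sequence: 1, 1, 2, 3, 5, 8, 13, 21, 34, 55, 89, ...
F(61) = 2504730781961

F(61) = 2504730781961


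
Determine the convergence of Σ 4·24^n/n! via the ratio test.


aₙ = 4·24^n/n!
a_{n+1}/aₙ = 24^(n+1)/(n+1)! × n!/24^n  (constant 4 cancels)
= 24/(n+1)
L = lim(n→∞) 24/(n+1) = 0
L < 1 → series CONVERGES

Converges (ratio test: L = 0 < 1)


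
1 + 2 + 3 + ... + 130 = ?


n(n+1)/2 = 130×131/2 = 17030/2 = 8515

Σk = 8515


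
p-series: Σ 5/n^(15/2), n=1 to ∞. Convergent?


p-series test: Σ c/n^p converges if p > 1, diverges if p ≤ 1 (constant c > 0 doesn't affect convergence).
p = 15/2
15/2 > 1 → CONVERGES

Converges (p = 15/2 > 1)


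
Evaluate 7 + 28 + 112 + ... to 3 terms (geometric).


Sₙ = 7×(4^3 - 1)/(4 - 1)
= 7×(64 - 1)/3
= 7×63/3
= 147

S_3 = 147


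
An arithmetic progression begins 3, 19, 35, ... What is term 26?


aₙ = a₁ + (n-1)d
= 3 + (26-1)×16
= 3 + 400
= 403

a_26 = 403


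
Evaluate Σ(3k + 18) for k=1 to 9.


Σ(3k+18) = 3·Σk + 18·n
= 3·45 + 18·9
= 135 + 162 = 297

Σ = 297


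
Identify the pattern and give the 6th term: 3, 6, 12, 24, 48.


Pattern: geometric (r=2)
Terms: 3, 6, 12, 24, 48
Next term = 96

Next term = 96


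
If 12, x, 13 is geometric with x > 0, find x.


GM = √(12×13) = √156 = 12.49

GM = 12.49


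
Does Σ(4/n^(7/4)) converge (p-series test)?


p-series test: Σ c/n^p converges if p > 1, diverges if p ≤ 1 (constant c > 0 doesn't affect convergence).
p = 7/4
7/4 > 1 → CONVERGES

Converges (p = 7/4 > 1)


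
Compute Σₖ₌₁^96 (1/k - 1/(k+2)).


Telescoping with gap 2: two head and two tail terms survive.
= (1 + 1/2) - (1/97 + 1/98)
= 3/2 - 1/97 - 1/98 = 7032/4753

Sum = 7032/4753


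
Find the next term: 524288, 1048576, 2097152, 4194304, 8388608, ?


Pattern: powers of 2: 2ⁿ
Terms: 524288, 1048576, 2097152, 4194304, 8388608
Next term = 16777216

Next term = 16777216


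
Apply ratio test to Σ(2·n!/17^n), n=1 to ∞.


aₙ = 2·n!/17^n
a_{n+1}/aₙ = (n+1)!/17^(n+1) × 17^n/n!  (constant 2 cancels)
= (n+1)/17
L = lim(n→∞) (n+1)/17 = ∞
L > 1 → series DIVERGES

Diverges (ratio test: L = ∞ > 1)


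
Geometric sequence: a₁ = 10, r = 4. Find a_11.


aₙ = a₁·r^(n-1)
= 10×4^10
= 10×1048576
= 10485760

a_11 = 10485760


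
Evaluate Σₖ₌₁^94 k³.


n(n+1)/2 = 94×95/2 = 4465
Σk³ = 4465² = 19936225

Σk³ = 19936225


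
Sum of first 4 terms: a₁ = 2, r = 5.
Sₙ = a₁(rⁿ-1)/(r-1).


Sₙ = 2×(5^4 - 1)/(5 - 1)
= 2×(625 - 1)/4
= 2×624/4
= 312

S_4 = 312


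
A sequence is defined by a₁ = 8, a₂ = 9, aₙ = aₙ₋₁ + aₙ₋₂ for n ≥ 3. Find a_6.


Computing iteratively: 8, 9, 17, 26, 43, 69
a_6 = 69

a_6 = 69


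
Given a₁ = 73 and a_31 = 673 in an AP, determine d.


d = (aₙ - a₁)/(n-1)
= (673 - 73)/(31-1)
= 600/30 = 20

d = 20


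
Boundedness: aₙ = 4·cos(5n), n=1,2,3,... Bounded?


For all n, -1 ≤ cos(5n) ≤ 1, so -4 ≤ 4·cos(5n) ≤ 4
Lower bound: -4, Upper bound: 4
The sequence IS bounded

Bounded (-4 ≤ aₙ ≤ 4)


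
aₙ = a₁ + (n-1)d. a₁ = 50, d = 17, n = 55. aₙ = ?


aₙ = a₁ + (n-1)d
= 50 + (55-1)×17
= 50 + 918
= 968

a_55 = 968


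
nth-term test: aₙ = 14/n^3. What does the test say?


lim(n→∞) 14/n^3 = 0
lim aₙ = 0 → nth-term test is INCONCLUSIVE
(Need other tests; this is actually a convergent p-series with p=3 > 1)

Inconclusive (lim aₙ = 0; need another test)


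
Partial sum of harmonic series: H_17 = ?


H_17 = 1/1 + 1/2 + 1/3 + ... + 1/17
= 42142223/12252240
≈ 3.4396

H_17 = 42142223/12252240 ≈ 3.4396


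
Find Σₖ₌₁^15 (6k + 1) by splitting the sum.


Σ(6k+1) = 6·Σk + 1·n
= 6·120 + 1·15
= 720 + 15 = 735

Σ = 735


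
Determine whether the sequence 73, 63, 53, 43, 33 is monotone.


Differences: -10, -10, -10, -10
All differences < 0 → strictly DECREASING

Monotonically decreasing


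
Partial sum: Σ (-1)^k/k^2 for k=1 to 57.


S = -1 + 1/4 - 1/9 + 1/16 - 1/25 + 1/36 - 1/49 + 1/64 ± ...
= -0.8226
(Full series converges to -π²/12 ≈ -0.8225)

S_57 = -0.8226


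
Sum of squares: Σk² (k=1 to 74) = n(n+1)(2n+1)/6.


n = 74
n(n+1)(2n+1)/6 = 74×75×149/6
= 826950/6 = 137825

Σk² = 137825


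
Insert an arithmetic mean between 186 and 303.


AM = (186 + 303)/2 = 489/2 = 244.5

AM = 244.5


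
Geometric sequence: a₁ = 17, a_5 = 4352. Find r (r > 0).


r^(n-1) = aₙ/a₁
r^4 = 4352/17 = 256
r = 256^(1/4)
= ±4; taking r > 0 gives r = 4

r = 4


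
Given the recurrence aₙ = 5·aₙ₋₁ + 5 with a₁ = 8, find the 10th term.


Computing step by step:
a_1 = 8
a_2 = 45
a_3 = 230
a_4 = 1155
a_5 = 5780
a_6 = 28905
a_7 = 144530
a_8 = 722655
a_9 = 3613280
a_10 = 18066405


a_10 = 18066405


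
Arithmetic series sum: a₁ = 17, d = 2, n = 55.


aₙ = 17 + (55-1)×2 = 125
Sₙ = n(a₁+aₙ)/2 = 55×(17+125)/2
= 55×142/2 = 3905

S_55 = 3905


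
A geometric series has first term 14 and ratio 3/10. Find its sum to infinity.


S∞ = a₁/(1-r) = 14/(1 - 3/10)
= 14/(7/10)
= 20

S∞ = 20


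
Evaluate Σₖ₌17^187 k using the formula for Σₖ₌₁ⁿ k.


Σₖ₌17^187 k = Σₖ₌₁^187 k − Σₖ₌₁^16 k
= 187·188/2 − 16·17/2
= 17578 − 136 = 17442

Σk = 17442


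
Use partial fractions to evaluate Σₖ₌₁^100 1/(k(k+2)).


1/(k(k+2)) = (1/2)·(1/k - 1/(k+2)) (partial fractions)
Telescoping: Σ = (1/2)·(1 + 1/2 - 1/101 - 1/102) = 7625/10302

Sum = 7625/10302


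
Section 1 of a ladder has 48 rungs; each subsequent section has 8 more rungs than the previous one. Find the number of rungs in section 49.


aₙ = a₁ + (n-1)d
= 48 + (49-1)×8
= 48 + 384
= 432

a_49 = 432


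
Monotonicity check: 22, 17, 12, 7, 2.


Differences: -5, -5, -5, -5
All differences < 0 → strictly DECREASING

Monotonically decreasing


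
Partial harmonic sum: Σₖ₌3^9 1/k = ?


Σₖ₌3^9 1/k = 1/3 + 1/4 + 1/5 + 1/6 + 1/7 + 1/8 + 1/9
= 3349/2520
≈ 1.329

Sum = 3349/2520 ≈ 1.329


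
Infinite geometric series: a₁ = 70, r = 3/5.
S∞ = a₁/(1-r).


S∞ = a₁/(1-r) = 70/(1 - 3/5)
= 70/(2/5)
= 175

S∞ = 175


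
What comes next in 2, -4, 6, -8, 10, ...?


Pattern: alternating sign, magnitude arithmetic (d=2)
Terms: 2, -4, 6, -8, 10
Next term = -12

Next term = -12


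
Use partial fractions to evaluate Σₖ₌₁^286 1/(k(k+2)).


1/(k(k+2)) = (1/2)·(1/k - 1/(k+2)) (partial fractions)
Telescoping: Σ = (1/2)·(1 + 1/2 - 1/287 - 1/288) = 123409/165312

Sum = 123409/165312


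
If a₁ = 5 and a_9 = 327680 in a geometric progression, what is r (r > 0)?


r^(n-1) = aₙ/a₁
r^8 = 327680/5 = 65536
r = 65536^(1/8)
= ±4; taking r > 0 gives r = 4

r = 4


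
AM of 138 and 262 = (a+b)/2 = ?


AM = (138 + 262)/2 = 400/2 = 200

AM = 200


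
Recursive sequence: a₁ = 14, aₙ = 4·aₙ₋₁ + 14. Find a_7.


Computing step by step:
a_1 = 14
a_2 = 70
a_3 = 294
a_4 = 1190
a_5 = 4774
a_6 = 19110
a_7 = 76454


a_7 = 76454


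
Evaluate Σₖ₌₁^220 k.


n(n+1)/2 = 220×221/2 = 48620/2 = 24310

Σk = 24310


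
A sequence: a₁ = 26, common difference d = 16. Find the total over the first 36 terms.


aₙ = 26 + (36-1)×16 = 586
Sₙ = n(a₁+aₙ)/2 = 36×(26+586)/2
= 36×612/2 = 11016

S_36 = 11016


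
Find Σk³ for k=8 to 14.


Σₖ₌8^14 k³ = [14·15/2]² − [7·8/2]²
= 11025 − 784 = 10241

Σk³ = 10241


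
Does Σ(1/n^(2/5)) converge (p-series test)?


p-series test: Σ c/n^p converges if p > 1, diverges if p ≤ 1 (constant c > 0 doesn't affect convergence).
p = 2/5
2/5 ≤ 1 → DIVERGES

Diverges (p = 2/5 ≤ 1)


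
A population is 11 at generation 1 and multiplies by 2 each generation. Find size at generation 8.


aₙ = a₁·r^(n-1)
= 11×2^7
= 11×128
= 1408

a_8 = 1408


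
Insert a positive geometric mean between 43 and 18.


GM = √(43×18) = √774 = 27.8209

GM = 27.8209


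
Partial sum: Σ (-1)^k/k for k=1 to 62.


S = -1 + 1/2 - 1/3 + 1/4 - 1/5 + 1/6 - 1/7 + 1/8 ± ...
= -0.6851
(Full series converges to -ln(2) ≈ -0.6931)

S_62 = -0.6851


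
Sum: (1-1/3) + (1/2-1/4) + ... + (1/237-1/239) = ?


Telescoping with gap 2: two head and two tail terms survive.
= (1 + 1/2) - (1/238 + 1/239)
= 3/2 - 1/238 - 1/239 = 42423/28441

Sum = 42423/28441


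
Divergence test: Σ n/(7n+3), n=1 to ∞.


lim(n→∞) n/(7n+3) = 1/7 = 1/7  (divide numerator and denominator by n)
lim aₙ = 1/7 ≠ 0 → series DIVERGES

Diverges (lim aₙ = 1/7 ≠ 0)


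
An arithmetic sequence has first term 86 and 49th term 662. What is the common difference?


d = (aₙ - a₁)/(n-1)
= (662 - 86)/(49-1)
= 576/48 = 12

d = 12


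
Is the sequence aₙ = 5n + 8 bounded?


aₙ = 5n + 8 → as n→∞, aₙ→∞
No finite upper bound exists
The sequence is UNBOUNDED

Unbounded (aₙ → ∞ as n → ∞)


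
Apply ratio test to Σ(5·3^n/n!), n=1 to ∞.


aₙ = 5·3^n/n!
a_{n+1}/aₙ = 3^(n+1)/(n+1)! × n!/3^n  (constant 5 cancels)
= 3/(n+1)
L = lim(n→∞) 3/(n+1) = 0
L < 1 → series CONVERGES

Converges (ratio test: L = 0 < 1)


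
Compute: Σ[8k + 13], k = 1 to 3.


Σ(8k+13) = 8·Σk + 13·n
= 8·6 + 13·3
= 48 + 39 = 87

Σ = 87


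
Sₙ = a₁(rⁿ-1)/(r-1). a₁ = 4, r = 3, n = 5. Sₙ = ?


Sₙ = 4×(3^5 - 1)/(3 - 1)
= 4×(243 - 1)/2
= 4×242/2
= 484

S_5 = 484


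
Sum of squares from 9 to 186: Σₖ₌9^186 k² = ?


Σₖ₌9^186 k² = Σₖ₌₁^186 k² − Σₖ₌₁^8 k²
= 186·187·373/6 − 8·9·17/6
= 2162281 − 204 = 2162077

Σk² = 2162077


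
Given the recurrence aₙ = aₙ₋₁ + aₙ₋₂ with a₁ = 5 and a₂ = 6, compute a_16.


Computing iteratively: 5, 6, 11, 17, 28, 45, 73, 118, 191, 309, 500, 809, ...
a_16 = 5545

a_16 = 5545


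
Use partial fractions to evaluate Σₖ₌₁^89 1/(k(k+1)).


1/(k(k+1)) = 1/k - 1/(k+1) (partial fractions)
Telescoping: Σ = 1 - 1/90 = 89/90

Sum = 89/90


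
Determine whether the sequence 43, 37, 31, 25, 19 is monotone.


Differences: -6, -6, -6, -6
All differences < 0 → strictly DECREASING

Monotonically decreasing


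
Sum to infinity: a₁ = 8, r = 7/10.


S∞ = a₁/(1-r) = 8/(1 - 7/10)
= 8/(3/10)
= 80/3

S∞ = 80/3


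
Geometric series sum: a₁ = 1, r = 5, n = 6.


Sₙ = 1×(5^6 - 1)/(5 - 1)
= 1×(15625 - 1)/4
= 1×15624/4
= 3906

S_6 = 3906


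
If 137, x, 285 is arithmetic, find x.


AM = (137 + 285)/2 = 422/2 = 211

AM = 211


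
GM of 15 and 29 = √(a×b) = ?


GM = √(15×29) = √435 = 20.8567

GM = 20.8567


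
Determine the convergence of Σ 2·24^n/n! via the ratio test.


aₙ = 2·24^n/n!
a_{n+1}/aₙ = 24^(n+1)/(n+1)! × n!/24^n  (constant 2 cancels)
= 24/(n+1)
L = lim(n→∞) 24/(n+1) = 0
L < 1 → series CONVERGES

Converges (ratio test: L = 0 < 1)


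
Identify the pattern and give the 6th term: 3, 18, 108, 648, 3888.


Pattern: geometric (r=6)
Terms: 3, 18, 108, 648, 3888
Next term = 23328

Next term = 23328


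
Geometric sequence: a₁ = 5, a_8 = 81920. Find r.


r^(n-1) = aₙ/a₁
r^7 = 81920/5 = 16384
r = 16384^(1/7)
= 4

r = 4


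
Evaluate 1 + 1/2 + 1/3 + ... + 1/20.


H_20 = 1/1 + 1/2 + 1/3 + ... + 1/20
= 55835135/15519504
≈ 3.5977

H_20 = 55835135/15519504 ≈ 3.5977


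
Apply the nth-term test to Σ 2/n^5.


lim(n→∞) 2/n^5 = 0
lim aₙ = 0 → nth-term test is INCONCLUSIVE
(Need other tests; this is actually a convergent p-series with p=5 > 1)

Inconclusive (lim aₙ = 0; need another test)


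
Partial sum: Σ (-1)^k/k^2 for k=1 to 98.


S = -1 + 1/4 - 1/9 + 1/16 - 1/25 + 1/36 - 1/49 + 1/64 ± ...
= -0.8224
(Full series converges to -π²/12 ≈ -0.8225)

S_98 = -0.8224


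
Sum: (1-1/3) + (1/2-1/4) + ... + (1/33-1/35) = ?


Telescoping with gap 2: two head and two tail terms survive.
= (1 + 1/2) - (1/34 + 1/35)
= 3/2 - 1/34 - 1/35 = 858/595

Sum = 858/595


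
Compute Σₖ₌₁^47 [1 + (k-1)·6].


aₙ = 1 + (47-1)×6 = 277
Sₙ = n(a₁+aₙ)/2 = 47×(1+277)/2
= 47×278/2 = 6533

S_47 = 6533


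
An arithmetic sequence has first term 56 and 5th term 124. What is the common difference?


d = (aₙ - a₁)/(n-1)
= (124 - 56)/(5-1)
= 68/4 = 17

d = 17


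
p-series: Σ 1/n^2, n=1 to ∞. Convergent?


p-series test: Σ c/n^p converges if p > 1, diverges if p ≤ 1 (constant c > 0 doesn't affect convergence).
p = 2
2 > 1 → CONVERGES

Converges (p = 2 > 1)


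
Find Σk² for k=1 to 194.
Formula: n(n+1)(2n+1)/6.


n = 194
n(n+1)(2n+1)/6 = 194×195×389/6
= 14715870/6 = 2452645

Σk² = 2452645


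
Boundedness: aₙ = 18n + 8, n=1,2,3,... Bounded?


aₙ = 18n + 8 → as n→∞, aₙ→∞
No finite upper bound exists
The sequence is UNBOUNDED

Unbounded (aₙ → ∞ as n → ∞)


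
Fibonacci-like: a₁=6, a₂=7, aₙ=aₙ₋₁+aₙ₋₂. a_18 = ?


Computing iteratively: 6, 7, 13, 20, 33, 53, 86, 139, 225, 364, 589, 953, ...
a_18 = 17101

a_18 = 17101


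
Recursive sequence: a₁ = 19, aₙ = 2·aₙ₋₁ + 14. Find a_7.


Computing step by step:
a_1 = 19
a_2 = 52
a_3 = 118
a_4 = 250
a_5 = 514
a_6 = 1042
a_7 = 2098


a_7 = 2098


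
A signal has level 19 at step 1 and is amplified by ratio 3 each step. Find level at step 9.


aₙ = a₁·r^(n-1)
= 19×3^8
= 19×6561
= 124659

a_9 = 124659


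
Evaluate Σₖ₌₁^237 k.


n(n+1)/2 = 237×238/2 = 56406/2 = 28203

Σk = 28203


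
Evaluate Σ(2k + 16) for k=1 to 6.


Σ(2k+16) = 2·Σk + 16·n
= 2·21 + 16·6
= 42 + 96 = 138

Σ = 138


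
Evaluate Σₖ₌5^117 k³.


Σₖ₌5^117 k³ = [117·118/2]² − [4·5/2]²
= 47651409 − 100 = 47651309

Σk³ = 47651309


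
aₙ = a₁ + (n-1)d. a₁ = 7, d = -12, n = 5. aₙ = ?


aₙ = a₁ + (n-1)d
= 7 + (5-1)×-12
= 7 - 48
= -41

a_5 = -41


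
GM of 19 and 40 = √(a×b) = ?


GM = √(19×40) = √760 = 27.5681

GM = 27.5681


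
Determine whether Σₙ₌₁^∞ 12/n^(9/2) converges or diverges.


p-series test: Σ c/n^p converges if p > 1, diverges if p ≤ 1 (constant c > 0 doesn't affect convergence).
p = 9/2
9/2 > 1 → CONVERGES

Converges (p = 9/2 > 1)


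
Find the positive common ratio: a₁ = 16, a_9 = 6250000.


r^(n-1) = aₙ/a₁
r^8 = 6250000/16 = 390625
r = 390625^(1/8)
= ±5; taking r > 0 gives r = 5

r = 5


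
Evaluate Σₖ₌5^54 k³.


Σₖ₌5^54 k³ = [54·55/2]² − [4·5/2]²
= 2205225 − 100 = 2205125

Σk³ = 2205125


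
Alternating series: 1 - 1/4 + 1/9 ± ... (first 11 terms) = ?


S = 1 - 1/4 + 1/9 - 1/16 + 1/25 - 1/36 + 1/49 - 1/64 ± ...
= 0.8262
(Full series converges to +π²/12 ≈ +0.8225)

S_11 = 0.8262


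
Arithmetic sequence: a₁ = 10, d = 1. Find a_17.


aₙ = a₁ + (n-1)d
= 10 + (17-1)×1
= 10 + 16
= 26

a_17 = 26


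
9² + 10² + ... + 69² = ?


Σₖ₌9^69 k² = Σₖ₌₁^69 k² − Σₖ₌₁^8 k²
= 69·70·139/6 − 8·9·17/6
= 111895 − 204 = 111691

Σk² = 111691


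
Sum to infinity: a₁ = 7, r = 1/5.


S∞ = a₁/(1-r) = 7/(1 - 1/5)
= 7/(4/5)
= 35/4

S∞ = 35/4


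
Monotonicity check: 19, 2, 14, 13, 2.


Differences: -17, 12, -1, -11
Difference at position 2 is +12 (> 0) but position 1 is -17 (< 0) — sequence both rises and falls
→ NOT monotonic

Not monotonic


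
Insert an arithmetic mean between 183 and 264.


AM = (183 + 264)/2 = 447/2 = 223.5

AM = 223.5


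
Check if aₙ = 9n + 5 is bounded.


aₙ = 9n + 5 → as n→∞, aₙ→∞
No finite upper bound exists
The sequence is UNBOUNDED

Unbounded (aₙ → ∞ as n → ∞)


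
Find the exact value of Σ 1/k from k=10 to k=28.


Σₖ₌10^28 1/k = 1/10 + 1/11 + 1/12 + ... + 1/28
= 88200436013/80313433200
≈ 1.0982

Sum = 88200436013/80313433200 ≈ 1.0982


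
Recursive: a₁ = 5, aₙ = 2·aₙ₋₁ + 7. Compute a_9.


Computing step by step:
a_1 = 5
a_2 = 17
a_3 = 41
a_4 = 89
a_5 = 185
a_6 = 377
a_7 = 761
a_8 = 1529
a_9 = 3065


a_9 = 3065


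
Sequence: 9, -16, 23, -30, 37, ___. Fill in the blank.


Pattern: alternating sign, magnitude arithmetic (d=7)
Terms: 9, -16, 23, -30, 37
Next term = -44

Next term = -44


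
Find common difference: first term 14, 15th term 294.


d = (aₙ - a₁)/(n-1)
= (294 - 14)/(15-1)
= 280/14 = 20

d = 20


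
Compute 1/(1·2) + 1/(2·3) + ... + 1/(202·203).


1/(k(k+1)) = 1/k - 1/(k+1) (partial fractions)
Telescoping: Σ = 1 - 1/203 = 202/203

Sum = 202/203


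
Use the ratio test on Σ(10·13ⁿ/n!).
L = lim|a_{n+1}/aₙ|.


aₙ = 10·13^n/n!
a_{n+1}/aₙ = 13^(n+1)/(n+1)! × n!/13^n  (constant 10 cancels)
= 13/(n+1)
L = lim(n→∞) 13/(n+1) = 0
L < 1 → series CONVERGES

Converges (ratio test: L = 0 < 1)


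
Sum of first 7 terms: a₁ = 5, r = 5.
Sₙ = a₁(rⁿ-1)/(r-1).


Sₙ = 5×(5^7 - 1)/(5 - 1)
= 5×(78125 - 1)/4
= 5×78124/4
= 97655

S_7 = 97655


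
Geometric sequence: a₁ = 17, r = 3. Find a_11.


aₙ = a₁·r^(n-1)
= 17×3^10
= 17×59049
= 1003833

a_11 = 1003833


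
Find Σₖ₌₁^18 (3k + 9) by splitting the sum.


Σ(3k+9) = 3·Σk + 9·n
= 3·171 + 9·18
= 513 + 162 = 675

Σ = 675


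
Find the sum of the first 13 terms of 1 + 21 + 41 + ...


aₙ = 1 + (13-1)×20 = 241
Sₙ = n(a₁+aₙ)/2 = 13×(1+241)/2
= 13×242/2 = 1573

S_13 = 1573


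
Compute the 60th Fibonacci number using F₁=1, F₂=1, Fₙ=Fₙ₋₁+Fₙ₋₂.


Fibonacci sequence: 1, 1, 2, 3, 5, 8, 13, 21, 34, 55, 89, ...
F(60) = 1548008755920

F(60) = 1548008755920


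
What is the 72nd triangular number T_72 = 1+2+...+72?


n(n+1)/2 = 72×73/2 = 5256/2 = 2628

Σk = 2628


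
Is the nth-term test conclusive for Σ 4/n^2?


lim(n→∞) 4/n^2 = 0
lim aₙ = 0 → nth-term test is INCONCLUSIVE
(Need other tests; this is actually a convergent p-series with p=2 > 1)

Inconclusive (lim aₙ = 0; need another test)


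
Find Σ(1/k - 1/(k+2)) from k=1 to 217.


Telescoping with gap 2: two head and two tail terms survive.
= (1 + 1/2) - (1/218 + 1/219)
= 3/2 - 1/218 - 1/219 = 35588/23871

Sum = 35588/23871


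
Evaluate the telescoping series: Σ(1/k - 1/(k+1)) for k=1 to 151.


Telescoping: adjacent terms cancel.
= 1/1 - 1/152
= 1 - 1/152 = 151/152

Sum = 151/152


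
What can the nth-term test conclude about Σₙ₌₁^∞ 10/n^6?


lim(n→∞) 10/n^6 = 0
lim aₙ = 0 → nth-term test is INCONCLUSIVE
(Need other tests; this is actually a convergent p-series with p=6 > 1)

Inconclusive (lim aₙ = 0; need another test)


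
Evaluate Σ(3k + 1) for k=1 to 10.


Σ(3k+1) = 3·Σk + 1·n
= 3·55 + 1·10
= 165 + 10 = 175

Σ = 175


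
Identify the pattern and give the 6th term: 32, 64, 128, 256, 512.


Pattern: powers of 2: 2ⁿ
Terms: 32, 64, 128, 256, 512
Next term = 1024

Next term = 1024


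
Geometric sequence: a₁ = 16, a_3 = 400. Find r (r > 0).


r^(n-1) = aₙ/a₁
r^2 = 400/16 = 25
r = 25^(1/2)
= ±5; taking r > 0 gives r = 5

r = 5


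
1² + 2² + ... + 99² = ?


n = 99
n(n+1)(2n+1)/6 = 99×100×199/6
= 1970100/6 = 328350

Σk² = 328350


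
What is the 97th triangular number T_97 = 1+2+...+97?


n(n+1)/2 = 97×98/2 = 9506/2 = 4753

Σk = 4753


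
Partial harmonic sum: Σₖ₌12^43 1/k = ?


Σₖ₌12^43 1/k = 1/12 + 1/13 + 1/14 + ... + 1/43
= 12529194618585504529/9419588158802421600
≈ 1.3301

Sum = 12529194618585504529/9419588158802421600 ≈ 1.3301


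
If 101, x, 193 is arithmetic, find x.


AM = (101 + 193)/2 = 294/2 = 147

AM = 147


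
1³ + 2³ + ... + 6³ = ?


n(n+1)/2 = 6×7/2 = 21
Σk³ = 21² = 441

Σk³ = 441


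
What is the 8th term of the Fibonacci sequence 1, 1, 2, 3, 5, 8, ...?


Fibonacci sequence: 1, 1, 2, 3, 5, 8, 13, 21
F(8) = 21

F(8) = 21


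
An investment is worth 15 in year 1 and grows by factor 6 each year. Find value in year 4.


aₙ = a₁·r^(n-1)
= 15×6^3
= 15×216
= 3240

a_4 = 3240


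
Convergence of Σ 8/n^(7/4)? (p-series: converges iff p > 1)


p-series test: Σ c/n^p converges if p > 1, diverges if p ≤ 1 (constant c > 0 doesn't affect convergence).
p = 7/4
7/4 > 1 → CONVERGES

Converges (p = 7/4 > 1)


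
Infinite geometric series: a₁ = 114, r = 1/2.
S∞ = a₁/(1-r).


S∞ = a₁/(1-r) = 114/(1 - 1/2)
= 114/(1/2)
= 228

S∞ = 228


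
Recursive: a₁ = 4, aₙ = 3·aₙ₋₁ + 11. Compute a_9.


Computing step by step:
a_1 = 4
a_2 = 23
a_3 = 80
a_4 = 251
a_5 = 764
a_6 = 2303
a_7 = 6920
a_8 = 20771
a_9 = 62324


a_9 = 62324


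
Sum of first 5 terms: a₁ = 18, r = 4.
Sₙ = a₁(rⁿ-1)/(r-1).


Sₙ = 18×(4^5 - 1)/(4 - 1)
= 18×(1024 - 1)/3
= 18×1023/3
= 6138

S_5 = 6138


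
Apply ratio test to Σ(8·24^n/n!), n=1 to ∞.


aₙ = 8·24^n/n!
a_{n+1}/aₙ = 24^(n+1)/(n+1)! × n!/24^n  (constant 8 cancels)
= 24/(n+1)
L = lim(n→∞) 24/(n+1) = 0
L < 1 → series CONVERGES

Converges (ratio test: L = 0 < 1)


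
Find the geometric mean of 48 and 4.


GM = √(48×4) = √192 = 13.8564

GM = 13.8564


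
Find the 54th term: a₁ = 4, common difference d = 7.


aₙ = a₁ + (n-1)d
= 4 + (54-1)×7
= 4 + 371
= 375

a_54 = 375


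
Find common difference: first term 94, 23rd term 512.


d = (aₙ - a₁)/(n-1)
= (512 - 94)/(23-1)
= 418/22 = 19

d = 19


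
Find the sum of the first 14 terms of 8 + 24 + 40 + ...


aₙ = 8 + (14-1)×16 = 216
Sₙ = n(a₁+aₙ)/2 = 14×(8+216)/2
= 14×224/2 = 1568

S_14 = 1568


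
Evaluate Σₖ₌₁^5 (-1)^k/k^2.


S = -1 + 1/4 - 1/9 + 1/16 - 1/25
= -0.8386
(Full series converges to -π²/12 ≈ -0.8225)

S_5 = -0.8386


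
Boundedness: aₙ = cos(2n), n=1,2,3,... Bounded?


For all n, -1 ≤ cos(2n) ≤ 1, so -1 ≤ cos(2n) ≤ 1
Lower bound: -1, Upper bound: 1
The sequence IS bounded

Bounded (-1 ≤ aₙ ≤ 1)
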